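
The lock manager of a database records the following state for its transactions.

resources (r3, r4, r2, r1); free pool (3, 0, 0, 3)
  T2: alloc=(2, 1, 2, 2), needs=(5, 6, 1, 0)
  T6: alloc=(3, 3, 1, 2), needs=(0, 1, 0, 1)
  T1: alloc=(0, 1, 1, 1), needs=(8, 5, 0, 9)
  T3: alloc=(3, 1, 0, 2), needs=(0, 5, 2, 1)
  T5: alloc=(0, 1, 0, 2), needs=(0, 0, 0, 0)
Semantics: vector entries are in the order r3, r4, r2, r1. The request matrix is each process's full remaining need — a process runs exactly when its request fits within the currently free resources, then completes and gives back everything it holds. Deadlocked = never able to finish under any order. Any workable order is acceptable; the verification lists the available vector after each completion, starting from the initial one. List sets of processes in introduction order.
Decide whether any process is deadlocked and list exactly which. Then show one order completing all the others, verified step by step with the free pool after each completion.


The deadlocked set is T2, T1 and T3.
Key observation: once T5, T6 finish, the pool peaks at (6, 4, 1, 7) — and every remaining process still needs more r4 than that.
The rest can finish in the order T5, T6. Walking it through:
  pool = (3, 0, 0, 3)
  run T5 (needs (0, 0, 0, 0), free (3, 0, 0, 3)); after release of (0, 1, 0, 2) the pool is (3, 1, 0, 5)
  run T6 (needs (0, 1, 0, 1), free (3, 1, 0, 5)); after release of (3, 3, 1, 2) the pool is (6, 4, 1, 7)
The blocked processes can never fit:
  T2 cannot run: need (5, 6, 1, 0) vs free (6, 4, 1, 7) (insufficient r4)
  T1 cannot run: need (8, 5, 0, 9) vs free (6, 4, 1, 7) (insufficient r3, r4 and r1)
  T3 cannot run: need (0, 5, 2, 1) vs free (6, 4, 1, 7) (insufficient r4 and r2)


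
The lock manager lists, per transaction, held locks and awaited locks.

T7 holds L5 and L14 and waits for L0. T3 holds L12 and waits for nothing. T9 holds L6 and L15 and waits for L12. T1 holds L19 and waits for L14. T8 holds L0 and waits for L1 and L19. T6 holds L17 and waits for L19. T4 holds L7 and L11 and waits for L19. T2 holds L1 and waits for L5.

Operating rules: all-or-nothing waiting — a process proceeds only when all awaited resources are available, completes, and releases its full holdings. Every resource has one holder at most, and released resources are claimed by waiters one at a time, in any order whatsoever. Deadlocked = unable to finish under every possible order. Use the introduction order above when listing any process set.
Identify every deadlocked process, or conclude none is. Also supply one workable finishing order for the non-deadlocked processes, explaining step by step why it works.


Deadlocked: T7, T1, T8, T6, T4 and T2.
Key observation: the cycle T7 -> T8 -> T1 -> T7 can never break — each member waits on the next; T2 is caught in further circular waits and T6 and T4 wait into the deadlock from upstream.
The rest can finish in the order T3, T9.
Verifying each step:
  T3: no waits; runs immediately, freeing L12
  T9 waits on L12 — all released -> runs and releases L6 and L15


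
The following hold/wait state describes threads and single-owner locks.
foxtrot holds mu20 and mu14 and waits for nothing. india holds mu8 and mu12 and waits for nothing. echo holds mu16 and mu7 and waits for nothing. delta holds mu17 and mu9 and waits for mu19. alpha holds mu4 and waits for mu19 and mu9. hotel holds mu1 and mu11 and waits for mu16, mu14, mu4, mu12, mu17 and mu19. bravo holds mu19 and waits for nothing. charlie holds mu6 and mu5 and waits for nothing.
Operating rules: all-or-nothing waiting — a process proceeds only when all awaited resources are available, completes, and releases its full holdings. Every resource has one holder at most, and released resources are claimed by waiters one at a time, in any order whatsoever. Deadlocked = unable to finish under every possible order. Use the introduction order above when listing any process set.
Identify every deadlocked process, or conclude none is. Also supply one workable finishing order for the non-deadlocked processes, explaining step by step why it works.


The deadlocked set is empty.
Key observation: the waits form no ring: some process can always run, and its releases unblock the others one by one.
A valid finishing order for the others: echo, india, foxtrot, bravo, delta, alpha, hotel, charlie.
Verifying each step:
  run echo (it waits on nothing); releases mu16 and mu7
  run india (it waits on nothing); releases mu8 and mu12
  run foxtrot (it waits on nothing); releases mu20 and mu14
  run bravo (it waits on nothing); releases mu19
  delta waits on mu19 — all released -> runs and releases mu17 and mu9
  alpha waits on mu19 and mu9 — all released -> runs and releases mu4
  hotel waits on mu16, mu14, mu4, mu12, mu17 and mu19 — all released -> runs and releases mu1 and mu11
  run charlie (it waits on nothing); releases mu6 and mu5


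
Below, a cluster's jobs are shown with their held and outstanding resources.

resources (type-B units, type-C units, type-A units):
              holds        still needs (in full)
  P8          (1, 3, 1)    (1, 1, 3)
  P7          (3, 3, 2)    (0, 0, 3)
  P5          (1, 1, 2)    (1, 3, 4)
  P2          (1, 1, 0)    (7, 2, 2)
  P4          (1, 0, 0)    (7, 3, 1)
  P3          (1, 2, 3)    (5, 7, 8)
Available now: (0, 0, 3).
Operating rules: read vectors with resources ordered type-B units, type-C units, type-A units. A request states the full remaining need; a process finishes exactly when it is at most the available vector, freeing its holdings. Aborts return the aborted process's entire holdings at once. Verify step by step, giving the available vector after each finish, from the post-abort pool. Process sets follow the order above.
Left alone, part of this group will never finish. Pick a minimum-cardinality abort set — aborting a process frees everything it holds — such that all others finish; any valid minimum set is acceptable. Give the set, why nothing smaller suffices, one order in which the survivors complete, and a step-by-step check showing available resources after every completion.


The answer: abort P2.
Key observation: P4 could never have finished before the abort; with (1, 1, 0) returned by P2, it fits at step 5.
Why nothing smaller works: aborting no one leaves the state deadlocked as given.
The survivors complete as P7, P8, P5, P3, P4. Check, step by step (starting from the post-abort pool):
  pool = (1, 1, 3)
  P7 needs (0, 0, 3) <= (1, 1, 3) -> finishes; pool += (3, 3, 2) = (4, 4, 5)
  P8 needs (1, 1, 3) <= (4, 4, 5) -> finishes; pool += (1, 3, 1) = (5, 7, 6)
  P5 needs (1, 3, 4) <= (5, 7, 6) -> finishes; pool += (1, 1, 2) = (6, 8, 8)
  P3 needs (5, 7, 8) <= (6, 8, 8) -> finishes; pool += (1, 2, 3) = (7, 10, 11)
  P4 needs (7, 3, 1) <= (7, 10, 11) -> finishes; pool += (1, 0, 0) = (8, 10, 11)


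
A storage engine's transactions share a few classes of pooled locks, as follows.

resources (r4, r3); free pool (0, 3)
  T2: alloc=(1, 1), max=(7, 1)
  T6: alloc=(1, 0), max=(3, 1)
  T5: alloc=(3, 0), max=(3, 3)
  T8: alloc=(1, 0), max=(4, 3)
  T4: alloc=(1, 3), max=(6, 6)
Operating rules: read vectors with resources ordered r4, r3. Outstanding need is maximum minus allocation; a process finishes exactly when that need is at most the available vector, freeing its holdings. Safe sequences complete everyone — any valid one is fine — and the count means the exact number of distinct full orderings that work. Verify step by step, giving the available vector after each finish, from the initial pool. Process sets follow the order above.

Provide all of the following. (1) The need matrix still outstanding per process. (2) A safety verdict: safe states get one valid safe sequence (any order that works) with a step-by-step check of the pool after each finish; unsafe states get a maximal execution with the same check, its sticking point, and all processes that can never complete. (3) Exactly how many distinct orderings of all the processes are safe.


(1) Need matrix, components ordered r4, r3:
  T2: (6, 0)
  T6: (2, 1)
  T5: (0, 3)
  T8: (3, 3)
  T4: (5, 3)
(2) SAFE, for example via the order T5, T6, T8, T4, T2.
Key observation: reading the order forward, T5 is the first process whose need (0, 3) meets the free pool (0, 3) exactly on a resource it requests.
Verifying each step:
  pool = (0, 3)
  T5: need (0, 3) fits (0, 3); releases (3, 0), pool now (3, 3)
  T6: need (2, 1) fits (3, 3); releases (1, 0), pool now (4, 3)
  T8: need (3, 3) fits (4, 3); releases (1, 0), pool now (5, 3)
  T4: need (5, 3) fits (5, 3); releases (1, 3), pool now (6, 6)
  T2: need (6, 0) fits (6, 6); releases (1, 1), pool now (7, 7)
(3) The exact count: 2 of the possible complete orderings are safe sequences.


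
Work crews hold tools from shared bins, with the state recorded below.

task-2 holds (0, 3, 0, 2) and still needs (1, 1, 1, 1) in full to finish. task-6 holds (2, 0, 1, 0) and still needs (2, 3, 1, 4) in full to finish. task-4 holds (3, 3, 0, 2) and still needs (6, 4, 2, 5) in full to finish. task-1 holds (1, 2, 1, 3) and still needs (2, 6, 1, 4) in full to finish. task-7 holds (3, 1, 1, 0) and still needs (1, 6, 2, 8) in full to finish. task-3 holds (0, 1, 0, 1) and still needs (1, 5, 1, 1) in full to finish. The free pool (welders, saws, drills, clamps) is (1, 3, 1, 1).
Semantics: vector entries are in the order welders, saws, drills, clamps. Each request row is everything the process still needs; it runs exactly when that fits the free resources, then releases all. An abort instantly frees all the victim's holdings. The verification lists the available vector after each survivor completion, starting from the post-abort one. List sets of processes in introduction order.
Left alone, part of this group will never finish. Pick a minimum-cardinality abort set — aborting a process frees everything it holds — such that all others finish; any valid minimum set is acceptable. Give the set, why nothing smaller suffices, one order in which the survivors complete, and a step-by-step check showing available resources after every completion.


Abort task-4.
Key observation: task-1 could never have finished before the abort; with (3, 3, 0, 2) returned by task-4, it fits at step 2.
Why nothing smaller works: aborting no one leaves the state deadlocked as given.
One survivor order: task-2, task-1, task-3, task-6, task-7. Verifying each step (post-abort pool first):
  pool = (4, 6, 1, 3)
  run task-2 (needs (1, 1, 1, 1), free (4, 6, 1, 3)); after release of (0, 3, 0, 2) the pool is (4, 9, 1, 5)
  run task-1 (needs (2, 6, 1, 4), free (4, 9, 1, 5)); after release of (1, 2, 1, 3) the pool is (5, 11, 2, 8)
  run task-3 (needs (1, 5, 1, 1), free (5, 11, 2, 8)); after release of (0, 1, 0, 1) the pool is (5, 12, 2, 9)
  run task-6 (needs (2, 3, 1, 4), free (5, 12, 2, 9)); after release of (2, 0, 1, 0) the pool is (7, 12, 3, 9)
  run task-7 (needs (1, 6, 2, 8), free (7, 12, 3, 9)); after release of (3, 1, 1, 0) the pool is (10, 13, 4, 9)


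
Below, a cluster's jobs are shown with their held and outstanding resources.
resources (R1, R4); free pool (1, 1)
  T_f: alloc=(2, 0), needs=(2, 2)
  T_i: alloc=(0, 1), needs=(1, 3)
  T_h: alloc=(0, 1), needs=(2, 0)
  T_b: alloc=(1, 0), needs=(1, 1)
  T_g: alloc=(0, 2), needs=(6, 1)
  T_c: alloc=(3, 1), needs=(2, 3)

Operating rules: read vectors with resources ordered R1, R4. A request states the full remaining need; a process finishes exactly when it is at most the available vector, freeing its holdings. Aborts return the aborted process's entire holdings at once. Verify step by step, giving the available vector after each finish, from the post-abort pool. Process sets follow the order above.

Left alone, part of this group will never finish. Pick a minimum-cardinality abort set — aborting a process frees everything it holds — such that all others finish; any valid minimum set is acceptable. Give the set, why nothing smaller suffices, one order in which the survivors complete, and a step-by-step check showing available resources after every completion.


Minimum abort set: T_c.
Key observation: aborting T_c returns (3, 1), and T_i — hopeless before — runs at step 4 with the returned capacity in the pool.
Why nothing smaller works: aborting no one leaves the state deadlocked as given.
The survivors complete as T_b, T_h, T_f, T_i, T_g. Step-by-step check (starting from the post-abort pool):
  pool = (4, 2)
  T_b: need (1, 1) fits (4, 2); releases (1, 0), pool now (5, 2)
  T_h: need (2, 0) fits (5, 2); releases (0, 1), pool now (5, 3)
  T_f: need (2, 2) fits (5, 3); releases (2, 0), pool now (7, 3)
  T_i: need (1, 3) fits (7, 3); releases (0, 1), pool now (7, 4)
  T_g: need (6, 1) fits (7, 4); releases (0, 2), pool now (7, 6)


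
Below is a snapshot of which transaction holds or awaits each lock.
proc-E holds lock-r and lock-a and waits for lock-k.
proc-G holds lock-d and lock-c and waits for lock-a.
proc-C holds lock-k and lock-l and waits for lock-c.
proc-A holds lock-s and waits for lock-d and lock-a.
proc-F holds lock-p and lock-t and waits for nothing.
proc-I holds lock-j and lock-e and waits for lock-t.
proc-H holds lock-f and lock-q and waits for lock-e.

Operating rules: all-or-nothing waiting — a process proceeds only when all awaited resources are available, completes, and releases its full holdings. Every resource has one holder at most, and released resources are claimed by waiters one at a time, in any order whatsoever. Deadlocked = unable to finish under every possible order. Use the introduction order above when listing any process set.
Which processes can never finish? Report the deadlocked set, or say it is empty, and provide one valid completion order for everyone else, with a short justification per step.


The deadlocked set is proc-E, proc-G, proc-C and proc-A.
Key observation: proc-E -> proc-C -> proc-G -> proc-E is a circular wait — nothing in it can go first; proc-A waits into the deadlock from upstream.
The rest can finish in the order proc-F, proc-I, proc-H.
Verifying each step:
  run proc-F (it waits on nothing); releases lock-p and lock-t
  proc-I: everything it awaited (lock-t) is free; runs, freeing lock-j and lock-e
  proc-H: everything it awaited (lock-e) is free; runs, freeing lock-f and lock-q


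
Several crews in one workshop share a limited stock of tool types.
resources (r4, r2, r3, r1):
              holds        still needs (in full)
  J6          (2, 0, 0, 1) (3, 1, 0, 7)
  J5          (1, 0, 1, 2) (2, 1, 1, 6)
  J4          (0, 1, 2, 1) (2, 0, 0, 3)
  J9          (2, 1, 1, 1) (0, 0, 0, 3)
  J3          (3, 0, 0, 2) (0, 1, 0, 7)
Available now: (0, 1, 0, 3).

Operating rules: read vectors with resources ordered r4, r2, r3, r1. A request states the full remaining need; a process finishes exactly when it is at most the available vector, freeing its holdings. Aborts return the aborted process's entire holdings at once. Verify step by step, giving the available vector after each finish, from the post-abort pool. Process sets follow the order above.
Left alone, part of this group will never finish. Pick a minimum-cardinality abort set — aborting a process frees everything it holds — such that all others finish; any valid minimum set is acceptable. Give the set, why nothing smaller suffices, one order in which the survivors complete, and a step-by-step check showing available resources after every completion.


The answer: abort J3.
Key observation: before aborting J3, J5 was permanently blocked — no order could ever run it; afterwards it completes at step 3.
Minimality: the empty abort set fails — the state is deadlocked as it stands.
One survivor order: J9, J4, J5, J6. Verifying each step (post-abort pool first):
  pool = (3, 1, 0, 5)
  J9: need (0, 0, 0, 3) fits (3, 1, 0, 5); releases (2, 1, 1, 1), pool now (5, 2, 1, 6)
  J4: need (2, 0, 0, 3) fits (5, 2, 1, 6); releases (0, 1, 2, 1), pool now (5, 3, 3, 7)
  J5: need (2, 1, 1, 6) fits (5, 3, 3, 7); releases (1, 0, 1, 2), pool now (6, 3, 4, 9)
  J6: need (3, 1, 0, 7) fits (6, 3, 4, 9); releases (2, 0, 0, 1), pool now (8, 3, 4, 10)


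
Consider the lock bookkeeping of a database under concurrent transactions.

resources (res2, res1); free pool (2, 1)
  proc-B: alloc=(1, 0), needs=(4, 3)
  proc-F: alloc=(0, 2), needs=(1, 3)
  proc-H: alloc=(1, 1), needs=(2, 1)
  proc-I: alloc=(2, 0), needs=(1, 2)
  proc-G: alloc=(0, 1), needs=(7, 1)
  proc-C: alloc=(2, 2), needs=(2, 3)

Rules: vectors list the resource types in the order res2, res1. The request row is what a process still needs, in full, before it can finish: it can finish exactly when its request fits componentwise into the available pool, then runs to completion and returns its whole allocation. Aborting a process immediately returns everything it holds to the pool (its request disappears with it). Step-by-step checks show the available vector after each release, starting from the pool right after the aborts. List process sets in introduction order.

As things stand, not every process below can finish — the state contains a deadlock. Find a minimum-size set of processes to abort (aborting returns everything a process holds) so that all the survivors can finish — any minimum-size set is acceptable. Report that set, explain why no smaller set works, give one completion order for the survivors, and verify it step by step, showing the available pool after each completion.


The answer: abort proc-F.
Key observation: the deadlocked proc-C becomes finishable only because proc-F released (0, 2); it completes at step 1 below.
Why nothing smaller works: aborting no one leaves the state deadlocked as given.
One survivor order: proc-C, proc-I, proc-H, proc-G, proc-B. Step-by-step check (post-abort pool first):
  pool = (2, 3)
  run proc-C (needs (2, 3), free (2, 3)); after release of (2, 2) the pool is (4, 5)
  run proc-I (needs (1, 2), free (4, 5)); after release of (2, 0) the pool is (6, 5)
  run proc-H (needs (2, 1), free (6, 5)); after release of (1, 1) the pool is (7, 6)
  run proc-G (needs (7, 1), free (7, 6)); after release of (0, 1) the pool is (7, 7)
  run proc-B (needs (4, 3), free (7, 7)); after release of (1, 0) the pool is (8, 7)


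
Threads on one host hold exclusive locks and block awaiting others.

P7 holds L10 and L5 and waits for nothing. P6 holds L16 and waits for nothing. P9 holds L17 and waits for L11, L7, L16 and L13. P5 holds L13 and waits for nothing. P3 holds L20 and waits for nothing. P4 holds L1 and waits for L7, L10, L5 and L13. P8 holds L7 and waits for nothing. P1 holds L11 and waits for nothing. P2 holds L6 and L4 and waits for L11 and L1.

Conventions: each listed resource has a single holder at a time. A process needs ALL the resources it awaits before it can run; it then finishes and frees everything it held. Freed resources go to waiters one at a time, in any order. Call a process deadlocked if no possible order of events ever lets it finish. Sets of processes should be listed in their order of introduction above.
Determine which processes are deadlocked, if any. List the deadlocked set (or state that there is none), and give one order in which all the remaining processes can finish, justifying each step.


No process is deadlocked.
Key observation: there is no circular wait here — follow any chain and it reaches a process that is free to run now.
The rest can finish in the order P1, P6, P7, P8, P5, P4, P3, P2, P9.
Check, step by step:
  run P1 (it waits on nothing); releases L11
  run P6 (it waits on nothing); releases L16
  run P7 (it waits on nothing); releases L10 and L5
  run P8 (it waits on nothing); releases L7
  run P5 (it waits on nothing); releases L13
  P4: everything it awaited (L7, L10, L5 and L13) is free; runs, freeing L1
  run P3 (it waits on nothing); releases L20
  P2: everything it awaited (L11 and L1) is free; runs, freeing L6 and L4
  P9: everything it awaited (L11, L7, L16 and L13) is free; runs, freeing L17


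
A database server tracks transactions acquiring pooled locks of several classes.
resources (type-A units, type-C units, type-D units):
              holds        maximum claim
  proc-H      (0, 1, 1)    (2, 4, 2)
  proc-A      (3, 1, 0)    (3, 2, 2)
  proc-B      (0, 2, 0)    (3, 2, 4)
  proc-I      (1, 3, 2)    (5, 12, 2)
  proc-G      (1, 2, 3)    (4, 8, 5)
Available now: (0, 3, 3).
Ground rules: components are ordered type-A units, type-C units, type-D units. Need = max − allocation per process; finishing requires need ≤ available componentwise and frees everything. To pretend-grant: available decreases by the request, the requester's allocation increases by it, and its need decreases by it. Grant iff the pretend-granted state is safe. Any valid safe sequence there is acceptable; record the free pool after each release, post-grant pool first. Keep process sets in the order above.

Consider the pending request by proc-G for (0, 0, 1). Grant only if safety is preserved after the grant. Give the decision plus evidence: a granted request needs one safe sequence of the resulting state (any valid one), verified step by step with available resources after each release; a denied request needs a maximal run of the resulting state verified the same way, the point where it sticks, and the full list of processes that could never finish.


DENY: after the grant no complete ordering would exist.
Key observation: after proc-A, proc-H the pool peaks at (3, 5, 3), and each blocked process is short somewhere: proc-B on type-D units; proc-I on type-A units, type-C units; proc-G on type-C units.
After a pretend grant, a maximal execution: proc-A, proc-H — then nothing else fits. Check, step by step:
  pool = (0, 3, 2)
  run proc-A (needs (0, 1, 2), free (0, 3, 2)); after release of (3, 1, 0) the pool is (3, 4, 2)
  run proc-H (needs (2, 3, 1), free (3, 4, 2)); after release of (0, 1, 1) the pool is (3, 5, 3)
  blocked: proc-B wants (3, 0, 4), pool (3, 5, 3) — not enough type-D units
  blocked: proc-I wants (4, 9, 0), pool (3, 5, 3) — not enough type-A units and type-C units
  blocked: proc-G wants (3, 6, 1), pool (3, 5, 3) — not enough type-C units
Had the request been granted, proc-B, proc-I and proc-G could never finish.


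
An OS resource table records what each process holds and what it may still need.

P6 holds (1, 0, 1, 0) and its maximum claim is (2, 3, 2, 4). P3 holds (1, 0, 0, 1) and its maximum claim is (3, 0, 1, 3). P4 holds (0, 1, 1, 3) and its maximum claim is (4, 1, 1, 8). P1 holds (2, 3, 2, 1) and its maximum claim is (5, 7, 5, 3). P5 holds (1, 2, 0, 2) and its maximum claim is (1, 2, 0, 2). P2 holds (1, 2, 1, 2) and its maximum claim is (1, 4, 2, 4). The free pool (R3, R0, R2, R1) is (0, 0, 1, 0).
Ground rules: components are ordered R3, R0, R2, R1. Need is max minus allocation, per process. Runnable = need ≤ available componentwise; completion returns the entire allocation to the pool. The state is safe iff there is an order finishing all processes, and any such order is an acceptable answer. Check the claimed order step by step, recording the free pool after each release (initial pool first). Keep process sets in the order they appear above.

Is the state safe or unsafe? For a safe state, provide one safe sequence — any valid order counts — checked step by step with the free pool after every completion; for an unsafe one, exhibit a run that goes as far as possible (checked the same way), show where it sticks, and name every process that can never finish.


The state is SAFE; one workable sequence: P5, P2, P3, P6, P4, P1.
Key observation: at P2 the run first touches a limit — (0, 2, 1, 2) against (1, 2, 1, 2), exact on a resource it actually requests.
Check, step by step:
  pool = (0, 0, 1, 0)
  P5 needs (0, 0, 0, 0) <= (0, 0, 1, 0) -> finishes; pool += (1, 2, 0, 2) = (1, 2, 1, 2)
  P2 needs (0, 2, 1, 2) <= (1, 2, 1, 2) -> finishes; pool += (1, 2, 1, 2) = (2, 4, 2, 4)
  P3 needs (2, 0, 1, 2) <= (2, 4, 2, 4) -> finishes; pool += (1, 0, 0, 1) = (3, 4, 2, 5)
  P6 needs (1, 3, 1, 4) <= (3, 4, 2, 5) -> finishes; pool += (1, 0, 1, 0) = (4, 4, 3, 5)
  P4 needs (4, 0, 0, 5) <= (4, 4, 3, 5) -> finishes; pool += (0, 1, 1, 3) = (4, 5, 4, 8)
  P1 needs (3, 4, 3, 2) <= (4, 5, 4, 8) -> finishes; pool += (2, 3, 2, 1) = (6, 8, 6, 9)


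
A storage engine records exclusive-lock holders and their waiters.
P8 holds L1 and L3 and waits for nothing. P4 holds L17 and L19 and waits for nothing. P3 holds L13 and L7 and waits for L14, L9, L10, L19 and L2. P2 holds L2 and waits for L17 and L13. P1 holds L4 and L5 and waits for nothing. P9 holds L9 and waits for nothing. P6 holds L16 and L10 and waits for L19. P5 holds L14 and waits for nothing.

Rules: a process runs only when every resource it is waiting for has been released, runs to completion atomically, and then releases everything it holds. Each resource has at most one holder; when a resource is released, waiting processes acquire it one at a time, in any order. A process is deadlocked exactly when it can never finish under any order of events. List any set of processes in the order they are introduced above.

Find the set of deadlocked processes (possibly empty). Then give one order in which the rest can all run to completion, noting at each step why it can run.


The deadlocked set is P3 and P2.
Key observation: the wait chain closes on itself along P3 -> P2 -> P3; no other process is dragged down with it.
The rest can finish in the order P4, P5, P6, P9, P1, P8.
Verifying each step:
  run P4 (it waits on nothing); releases L17 and L19
  run P5 (it waits on nothing); releases L14
  P6 waits on L19 — all released -> runs and releases L16 and L10
  run P9 (it waits on nothing); releases L9
  run P1 (it waits on nothing); releases L4 and L5
  run P8 (it waits on nothing); releases L1 and L3


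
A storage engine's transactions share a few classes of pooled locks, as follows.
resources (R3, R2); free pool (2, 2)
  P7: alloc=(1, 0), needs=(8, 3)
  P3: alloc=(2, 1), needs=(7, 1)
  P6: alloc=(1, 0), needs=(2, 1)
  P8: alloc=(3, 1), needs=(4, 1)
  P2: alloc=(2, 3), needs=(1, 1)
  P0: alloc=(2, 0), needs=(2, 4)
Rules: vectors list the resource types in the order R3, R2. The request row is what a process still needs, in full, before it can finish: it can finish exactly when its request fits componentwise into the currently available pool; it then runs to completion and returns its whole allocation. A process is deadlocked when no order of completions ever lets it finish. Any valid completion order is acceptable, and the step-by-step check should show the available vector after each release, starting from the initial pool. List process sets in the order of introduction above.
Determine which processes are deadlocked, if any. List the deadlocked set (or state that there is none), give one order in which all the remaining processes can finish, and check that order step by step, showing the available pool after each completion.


No process is deadlocked.
Key observation: P6 leads a chain of completions in which each release enables another process.
A valid finishing order for the others: P6, P2, P0, P8, P3, P7. Walking it through:
  pool = (2, 2)
  P6: need (2, 1) fits (2, 2); releases (1, 0), pool now (3, 2)
  P2: need (1, 1) fits (3, 2); releases (2, 3), pool now (5, 5)
  P0: need (2, 4) fits (5, 5); releases (2, 0), pool now (7, 5)
  P8: need (4, 1) fits (7, 5); releases (3, 1), pool now (10, 6)
  P3: need (7, 1) fits (10, 6); releases (2, 1), pool now (12, 7)
  P7: need (8, 3) fits (12, 7); releases (1, 0), pool now (13, 7)


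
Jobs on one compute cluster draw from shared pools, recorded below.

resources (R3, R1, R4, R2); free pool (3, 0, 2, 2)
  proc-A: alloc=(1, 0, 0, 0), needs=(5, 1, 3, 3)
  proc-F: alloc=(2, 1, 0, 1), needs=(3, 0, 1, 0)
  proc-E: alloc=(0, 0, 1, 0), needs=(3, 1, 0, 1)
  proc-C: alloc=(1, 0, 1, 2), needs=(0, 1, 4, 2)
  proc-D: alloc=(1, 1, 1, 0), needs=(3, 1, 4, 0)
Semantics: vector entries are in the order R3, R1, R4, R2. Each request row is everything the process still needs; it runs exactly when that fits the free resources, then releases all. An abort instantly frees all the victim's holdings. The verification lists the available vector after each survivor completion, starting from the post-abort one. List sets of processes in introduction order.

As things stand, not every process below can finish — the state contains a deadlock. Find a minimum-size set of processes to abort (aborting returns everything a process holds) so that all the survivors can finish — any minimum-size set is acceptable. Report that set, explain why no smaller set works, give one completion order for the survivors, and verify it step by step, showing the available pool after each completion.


The answer: abort proc-D.
Key observation: no ordering could ever have run proc-C before the abort of proc-D; with (1, 1, 1, 0) back in the pool it fits at step 3.
Minimality: the empty abort set fails — the state is deadlocked as it stands.
The survivors complete as proc-F, proc-E, proc-C, proc-A. Step-by-step check (starting from the post-abort pool):
  pool = (4, 1, 3, 2)
  run proc-F (needs (3, 0, 1, 0), free (4, 1, 3, 2)); after release of (2, 1, 0, 1) the pool is (6, 2, 3, 3)
  run proc-E (needs (3, 1, 0, 1), free (6, 2, 3, 3)); after release of (0, 0, 1, 0) the pool is (6, 2, 4, 3)
  run proc-C (needs (0, 1, 4, 2), free (6, 2, 4, 3)); after release of (1, 0, 1, 2) the pool is (7, 2, 5, 5)
  run proc-A (needs (5, 1, 3, 3), free (7, 2, 5, 5)); after release of (1, 0, 0, 0) the pool is (8, 2, 5, 5)


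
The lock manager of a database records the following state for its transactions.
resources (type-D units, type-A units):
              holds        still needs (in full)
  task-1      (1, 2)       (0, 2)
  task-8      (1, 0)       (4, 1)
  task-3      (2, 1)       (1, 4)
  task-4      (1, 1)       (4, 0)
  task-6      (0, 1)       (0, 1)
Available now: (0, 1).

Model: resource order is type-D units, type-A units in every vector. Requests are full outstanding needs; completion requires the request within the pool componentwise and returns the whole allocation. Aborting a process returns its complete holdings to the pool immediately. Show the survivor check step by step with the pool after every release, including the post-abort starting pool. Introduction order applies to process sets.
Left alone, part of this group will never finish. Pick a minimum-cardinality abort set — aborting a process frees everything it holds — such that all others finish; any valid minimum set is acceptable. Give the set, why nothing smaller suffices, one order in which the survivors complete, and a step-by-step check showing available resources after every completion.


The answer: abort task-8.
Key observation: the returned (1, 0) from task-8 is what brings task-4 — unrunnable before, under any order — into play at step 4.
No smaller set exists: with zero aborts the deadlock remains.
Survivors finish in the order: task-6, task-1, task-3, task-4. Step-by-step check (pool after the aborts first):
  pool = (1, 1)
  task-6 needs (0, 1) <= (1, 1) -> finishes; pool += (0, 1) = (1, 2)
  task-1 needs (0, 2) <= (1, 2) -> finishes; pool += (1, 2) = (2, 4)
  task-3 needs (1, 4) <= (2, 4) -> finishes; pool += (2, 1) = (4, 5)
  task-4 needs (4, 0) <= (4, 5) -> finishes; pool += (1, 1) = (5, 6)


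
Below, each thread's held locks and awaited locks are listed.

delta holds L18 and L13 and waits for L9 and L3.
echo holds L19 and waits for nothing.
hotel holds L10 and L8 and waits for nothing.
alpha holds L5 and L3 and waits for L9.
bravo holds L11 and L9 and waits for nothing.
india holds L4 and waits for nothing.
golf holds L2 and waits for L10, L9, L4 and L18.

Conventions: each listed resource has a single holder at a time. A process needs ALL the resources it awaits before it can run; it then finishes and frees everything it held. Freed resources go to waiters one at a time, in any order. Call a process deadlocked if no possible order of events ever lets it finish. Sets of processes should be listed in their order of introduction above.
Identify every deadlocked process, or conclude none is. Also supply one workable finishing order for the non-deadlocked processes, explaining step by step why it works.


The deadlocked set is empty.
Key observation: although several processes wait, no cycle exists — each chain bottoms out at a free runner.
A valid finishing order for the others: bravo, alpha, hotel, india, delta, golf, echo.
Check, step by step:
  bravo: no waits; runs immediately, freeing L11 and L9
  alpha waits on L9 — all released -> runs and releases L5 and L3
  hotel: no waits; runs immediately, freeing L10 and L8
  india: no waits; runs immediately, freeing L4
  delta waits on L9 and L3 — all released -> runs and releases L18 and L13
  golf waits on L10, L9, L4 and L18 — all released -> runs and releases L2
  echo: no waits; runs immediately, freeing L19


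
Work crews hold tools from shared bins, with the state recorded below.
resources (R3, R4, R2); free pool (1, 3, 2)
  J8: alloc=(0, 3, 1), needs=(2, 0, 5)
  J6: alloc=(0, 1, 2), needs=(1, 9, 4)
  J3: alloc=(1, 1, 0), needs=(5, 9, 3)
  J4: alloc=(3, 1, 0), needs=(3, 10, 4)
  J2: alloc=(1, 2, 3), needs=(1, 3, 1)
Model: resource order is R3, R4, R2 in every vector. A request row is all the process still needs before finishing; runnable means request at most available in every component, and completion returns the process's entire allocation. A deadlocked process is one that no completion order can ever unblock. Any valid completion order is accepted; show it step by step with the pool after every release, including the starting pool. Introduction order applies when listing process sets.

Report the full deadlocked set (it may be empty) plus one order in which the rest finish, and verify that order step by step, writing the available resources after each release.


Deadlocked set: J6, J3 and J4.
Key observation: even finishing J2, J8 leaves just (2, 8, 6) free — too little R4 for any of the remaining processes.
The rest can finish in the order J2, J8. Step-by-step check:
  pool = (1, 3, 2)
  run J2 (needs (1, 3, 1), free (1, 3, 2)); after release of (1, 2, 3) the pool is (2, 5, 5)
  run J8 (needs (2, 0, 5), free (2, 5, 5)); after release of (0, 3, 1) the pool is (2, 8, 6)
The blocked processes can never fit:
  J6 cannot run: need (1, 9, 4) vs free (2, 8, 6) (insufficient R4)
  J3 cannot run: need (5, 9, 3) vs free (2, 8, 6) (insufficient R3 and R4)
  J4 cannot run: need (3, 10, 4) vs free (2, 8, 6) (insufficient R3 and R4)


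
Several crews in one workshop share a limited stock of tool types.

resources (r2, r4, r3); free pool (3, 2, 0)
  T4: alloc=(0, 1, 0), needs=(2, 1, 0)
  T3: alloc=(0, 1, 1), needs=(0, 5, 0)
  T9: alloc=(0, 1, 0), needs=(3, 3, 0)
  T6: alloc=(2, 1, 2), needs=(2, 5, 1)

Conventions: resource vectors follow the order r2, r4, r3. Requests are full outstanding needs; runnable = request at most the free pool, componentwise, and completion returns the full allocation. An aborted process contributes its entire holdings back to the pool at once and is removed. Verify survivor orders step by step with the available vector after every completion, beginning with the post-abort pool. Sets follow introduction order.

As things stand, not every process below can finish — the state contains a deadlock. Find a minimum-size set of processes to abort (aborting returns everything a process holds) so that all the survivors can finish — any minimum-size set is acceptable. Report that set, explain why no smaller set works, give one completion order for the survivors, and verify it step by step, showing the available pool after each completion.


Minimum abort set: T6.
Key observation: T3 could never have finished before the abort; with (2, 1, 2) returned by T6, it fits at step 3.
Minimality: the empty abort set fails — the state is deadlocked as it stands.
One survivor order: T4, T9, T3. Step-by-step check (post-abort pool first):
  pool = (5, 3, 2)
  T4: need (2, 1, 0) fits (5, 3, 2); releases (0, 1, 0), pool now (5, 4, 2)
  T9: need (3, 3, 0) fits (5, 4, 2); releases (0, 1, 0), pool now (5, 5, 2)
  T3: need (0, 5, 0) fits (5, 5, 2); releases (0, 1, 1), pool now (5, 6, 3)


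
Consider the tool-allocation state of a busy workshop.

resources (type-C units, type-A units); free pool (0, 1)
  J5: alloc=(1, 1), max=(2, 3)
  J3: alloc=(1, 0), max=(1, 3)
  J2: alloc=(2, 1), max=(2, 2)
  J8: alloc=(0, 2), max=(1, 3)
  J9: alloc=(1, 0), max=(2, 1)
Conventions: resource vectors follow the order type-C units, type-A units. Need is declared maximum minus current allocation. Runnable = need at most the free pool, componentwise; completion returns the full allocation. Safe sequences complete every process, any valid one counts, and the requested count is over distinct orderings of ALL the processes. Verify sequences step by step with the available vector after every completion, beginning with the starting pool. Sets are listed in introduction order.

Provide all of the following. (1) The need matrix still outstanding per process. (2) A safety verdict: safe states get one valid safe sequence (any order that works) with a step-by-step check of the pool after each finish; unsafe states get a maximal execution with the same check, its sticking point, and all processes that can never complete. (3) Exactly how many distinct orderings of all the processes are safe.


(1) Outstanding need per process (order type-C units, type-A units):
  J5: (1, 2)
  J3: (0, 3)
  J2: (0, 1)
  J8: (1, 1)
  J9: (1, 1)
(2) SAFE — a valid safe sequence is J2, J8, J5, J9, J3.
Key observation: J2 is the earliest step where a requested resource binds exactly: need (0, 1), pool (0, 1) at its turn.
Check, step by step:
  pool = (0, 1)
  run J2 (needs (0, 1), free (0, 1)); after release of (2, 1) the pool is (2, 2)
  run J8 (needs (1, 1), free (2, 2)); after release of (0, 2) the pool is (2, 4)
  run J5 (needs (1, 2), free (2, 4)); after release of (1, 1) the pool is (3, 5)
  run J9 (needs (1, 1), free (3, 5)); after release of (1, 0) the pool is (4, 5)
  run J3 (needs (0, 3), free (4, 5)); after release of (1, 0) the pool is (5, 5)
(3) Exactly 16 of the possible complete orderings are safe sequences.


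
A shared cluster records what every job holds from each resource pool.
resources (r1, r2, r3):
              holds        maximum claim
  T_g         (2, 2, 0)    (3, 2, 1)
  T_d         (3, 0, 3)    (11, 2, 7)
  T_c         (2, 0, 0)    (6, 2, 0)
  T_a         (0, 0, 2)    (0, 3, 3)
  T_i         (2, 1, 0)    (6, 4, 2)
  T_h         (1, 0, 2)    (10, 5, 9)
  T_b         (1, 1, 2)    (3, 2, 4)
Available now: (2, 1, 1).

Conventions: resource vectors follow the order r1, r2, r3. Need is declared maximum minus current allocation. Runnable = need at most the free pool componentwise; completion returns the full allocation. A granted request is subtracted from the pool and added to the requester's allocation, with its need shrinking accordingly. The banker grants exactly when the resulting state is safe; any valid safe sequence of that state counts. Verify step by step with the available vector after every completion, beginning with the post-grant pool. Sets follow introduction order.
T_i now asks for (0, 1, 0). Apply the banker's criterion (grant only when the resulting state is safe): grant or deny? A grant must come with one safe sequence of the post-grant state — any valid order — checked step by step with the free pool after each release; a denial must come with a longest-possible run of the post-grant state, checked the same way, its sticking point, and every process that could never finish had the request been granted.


DENY — the pretend-granted state is unsafe.
Key observation: after T_g, T_c the pool peaks at (6, 2, 1), and each blocked process is short somewhere: T_d on r1, r3; T_a on r2; T_i on r3; T_h on r1, r2, r3; T_b on r3.
On the post-grant state, T_g, T_c is a maximal run — nothing extends it. Walking it through:
  pool = (2, 0, 1)
  T_g: need (1, 0, 1) fits (2, 0, 1); releases (2, 2, 0), pool now (4, 2, 1)
  T_c: need (4, 2, 0) fits (4, 2, 1); releases (2, 0, 0), pool now (6, 2, 1)
  blocked: T_d wants (8, 2, 4), pool (6, 2, 1) — not enough r1 and r3
  blocked: T_a wants (0, 3, 1), pool (6, 2, 1) — not enough r2
  blocked: T_i wants (4, 2, 2), pool (6, 2, 1) — not enough r3
  blocked: T_h wants (9, 5, 7), pool (6, 2, 1) — not enough r1, r2 and r3
  blocked: T_b wants (2, 1, 2), pool (6, 2, 1) — not enough r3
Post-grant, the permanently blocked set is T_d, T_a, T_i, T_h and T_b.
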